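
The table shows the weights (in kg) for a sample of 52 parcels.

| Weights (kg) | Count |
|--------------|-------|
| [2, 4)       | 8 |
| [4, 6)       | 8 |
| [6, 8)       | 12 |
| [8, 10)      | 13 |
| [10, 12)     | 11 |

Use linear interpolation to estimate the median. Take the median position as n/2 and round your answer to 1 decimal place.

Cumulative frequencies: 8, 16, 28, 41, 52
n = 52; position = n/2 = 26.
This falls in the class [6, 8): L = 6, F = 16, f = 12, h = 2.
Median ≈ 6 + ((26 − 16) / 12) × 2 = 7.6667

7.7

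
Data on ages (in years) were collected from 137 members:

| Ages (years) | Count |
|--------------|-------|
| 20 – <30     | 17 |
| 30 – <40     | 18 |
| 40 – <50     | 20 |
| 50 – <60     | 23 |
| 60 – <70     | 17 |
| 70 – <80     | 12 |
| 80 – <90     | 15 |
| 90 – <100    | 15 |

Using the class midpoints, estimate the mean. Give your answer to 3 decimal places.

57.847

Midpoints: 25, 35, 45, 55, 65, 75, 85, 95
Σfm = 17×25 + 18×35 + 20×45 + 23×55 + 17×65 + 12×75 + 15×85 + 15×95 = 7925
n = Σf = 137
Mean = 7925 / 137 = 57.8467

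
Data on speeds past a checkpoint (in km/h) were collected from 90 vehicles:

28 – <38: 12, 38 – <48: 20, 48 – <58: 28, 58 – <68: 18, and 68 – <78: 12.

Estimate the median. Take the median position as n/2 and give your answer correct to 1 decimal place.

Cumulative frequencies: 12, 32, 60, 78, 90
n = 90; position = n/2 = 45.
This falls in the class 48 – <58: L = 48, F = 32, f = 28, h = 10.
Median ≈ 48 + ((45 − 32) / 28) × 10 = 52.6429

52.6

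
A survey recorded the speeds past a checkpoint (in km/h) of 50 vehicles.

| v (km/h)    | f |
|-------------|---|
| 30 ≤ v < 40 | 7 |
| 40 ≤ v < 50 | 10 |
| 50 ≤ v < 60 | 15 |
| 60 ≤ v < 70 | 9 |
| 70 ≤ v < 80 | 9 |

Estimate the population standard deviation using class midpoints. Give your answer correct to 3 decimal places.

12.870

Midpoints: 35, 45, 55, 65, 75
n = 50, Σfm = 2780, mean = 55.6000
Σfm² = 162850
Σf(m − x̄)² = Σfm² − (Σfm)²/n = 162850 − 2780²/50 = 8282.0000
Population variance = 8282.0000 / 50 = 165.6400
Standard deviation = √165.6400 = 12.8701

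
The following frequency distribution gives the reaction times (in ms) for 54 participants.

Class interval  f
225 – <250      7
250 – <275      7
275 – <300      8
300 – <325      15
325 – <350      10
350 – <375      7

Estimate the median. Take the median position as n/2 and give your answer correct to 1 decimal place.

Cumulative frequencies: 7, 14, 22, 37, 47, 54
n = 54; position = n/2 = 27.
This falls in the class 300 – <325: L = 300, F = 22, f = 15, h = 25.
Median ≈ 300 + ((27 − 22) / 15) × 25 = 308.3333

308.3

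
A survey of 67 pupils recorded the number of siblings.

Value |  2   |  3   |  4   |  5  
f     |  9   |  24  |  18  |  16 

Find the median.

4

Cumulative frequencies: 9, 33, 51, 67
n = 67, so the median is the value in position (n+1)/2 = 34.
Position 34 falls at value 4.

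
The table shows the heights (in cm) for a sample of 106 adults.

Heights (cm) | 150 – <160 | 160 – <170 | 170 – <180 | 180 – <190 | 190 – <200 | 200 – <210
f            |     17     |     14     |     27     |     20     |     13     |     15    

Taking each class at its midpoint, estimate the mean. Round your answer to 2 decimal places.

179.06

Midpoints: 155, 165, 175, 185, 195, 205
Σfm = 17×155 + 14×165 + 27×175 + 20×185 + 13×195 + 15×205 = 18980
n = Σf = 106
Mean = 18980 / 106 = 179.0566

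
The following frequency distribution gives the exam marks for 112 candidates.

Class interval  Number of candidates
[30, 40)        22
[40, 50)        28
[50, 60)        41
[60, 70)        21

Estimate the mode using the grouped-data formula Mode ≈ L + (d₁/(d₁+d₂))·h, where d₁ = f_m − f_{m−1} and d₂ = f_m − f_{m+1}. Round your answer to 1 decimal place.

53.9

Modal class: [50, 60) (highest frequency 41).
d₁ = 41 − 28 = 13, d₂ = 41 − 21 = 20
Mode ≈ 50 + (13/(13+20)) × 10 = 50 + 3.9394 = 53.9394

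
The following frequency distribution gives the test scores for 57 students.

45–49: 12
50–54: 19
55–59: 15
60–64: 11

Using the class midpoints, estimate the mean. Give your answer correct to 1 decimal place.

54.2

Midpoints: 47, 52, 57, 62
Σfm = 12×47 + 19×52 + 15×57 + 11×62 = 3089
n = Σf = 57
Mean = 3089 / 57 = 54.1930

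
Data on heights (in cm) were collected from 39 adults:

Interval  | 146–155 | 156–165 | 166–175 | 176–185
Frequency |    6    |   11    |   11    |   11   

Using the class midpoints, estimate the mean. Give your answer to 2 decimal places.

167.42

Midpoints: 150.5, 160.5, 170.5, 180.5
Σfm = 6×150.5 + 11×160.5 + 11×170.5 + 11×180.5 = 6529.5
n = Σf = 39
Mean = 6529.5 / 39 = 167.4231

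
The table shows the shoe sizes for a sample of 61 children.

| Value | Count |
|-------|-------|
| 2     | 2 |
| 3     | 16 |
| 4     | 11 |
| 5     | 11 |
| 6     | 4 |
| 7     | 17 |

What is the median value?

Cumulative frequencies: 2, 18, 29, 40, 44, 61
n = 61, so the median is the value in position (n+1)/2 = 31.
Position 31 falls at value 5.

5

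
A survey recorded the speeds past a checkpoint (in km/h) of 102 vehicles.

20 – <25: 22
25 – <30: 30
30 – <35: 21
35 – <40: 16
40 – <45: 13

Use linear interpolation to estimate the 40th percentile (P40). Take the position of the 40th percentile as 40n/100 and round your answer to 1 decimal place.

Cumulative frequencies: 22, 52, 73, 89, 102
n = 102; position = 40n/100 = 40.8.
This falls in the class 25 – <30: L = 25, F = 22, f = 30, h = 5.
40th percentile ≈ 25 + ((40.8 − 22) / 30) × 5 = 28.1333

28.1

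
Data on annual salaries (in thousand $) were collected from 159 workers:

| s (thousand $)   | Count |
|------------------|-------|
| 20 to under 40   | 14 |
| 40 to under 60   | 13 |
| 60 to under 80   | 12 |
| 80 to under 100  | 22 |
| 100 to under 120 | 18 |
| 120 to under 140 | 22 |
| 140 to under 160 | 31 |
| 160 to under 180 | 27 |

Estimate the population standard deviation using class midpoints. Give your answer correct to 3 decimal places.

44.760

Midpoints: 30, 50, 70, 90, 110, 130, 150, 170
n = 159, Σfm = 17970, mean = 113.0189
Σfm² = 2349500
Σf(m − x̄)² = Σfm² − (Σfm)²/n = 2349500 − 17970²/159 = 318550.9434
Population variance = 318550.9434 / 159 = 2003.4651
Standard deviation = √2003.4651 = 44.7601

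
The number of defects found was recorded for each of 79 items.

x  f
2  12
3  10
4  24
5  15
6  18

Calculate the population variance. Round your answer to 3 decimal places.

1.789

Values: 2, 3, 4, 5, 6
n = 79, Σfx = 333, mean = 4.2152
Σfx² = 1545
Σf(x − x̄)² = Σfx² − (Σfx)²/n = 1545 − 333²/79 = 141.3418
Population variance = 141.3418 / 79 = 1.7891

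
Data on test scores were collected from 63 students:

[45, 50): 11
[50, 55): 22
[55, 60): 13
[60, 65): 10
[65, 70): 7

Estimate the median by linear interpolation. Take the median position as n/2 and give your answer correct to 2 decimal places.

Cumulative frequencies: 11, 33, 46, 56, 63
n = 63; position = n/2 = 31.5.
This falls in the class [50, 55): L = 50, F = 11, f = 22, h = 5.
Median ≈ 50 + ((31.5 − 11) / 22) × 5 = 54.6591

54.66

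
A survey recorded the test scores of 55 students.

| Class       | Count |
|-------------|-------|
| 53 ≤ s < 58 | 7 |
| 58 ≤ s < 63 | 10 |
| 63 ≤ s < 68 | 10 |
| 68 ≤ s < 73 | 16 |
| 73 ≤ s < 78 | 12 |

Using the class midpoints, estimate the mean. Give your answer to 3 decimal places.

66.955

Midpoints: 55.5, 60.5, 65.5, 70.5, 75.5
Σfm = 7×55.5 + 10×60.5 + 10×65.5 + 16×70.5 + 12×75.5 = 3682.5
n = Σf = 55
Mean = 3682.5 / 55 = 66.9545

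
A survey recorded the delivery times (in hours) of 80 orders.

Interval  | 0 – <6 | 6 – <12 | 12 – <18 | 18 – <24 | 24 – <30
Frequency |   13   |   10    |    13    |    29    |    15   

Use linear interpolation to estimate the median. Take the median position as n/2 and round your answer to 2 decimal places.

Cumulative frequencies: 13, 23, 36, 65, 80
n = 80; position = n/2 = 40.
This falls in the class 18 – <24: L = 18, F = 36, f = 29, h = 6.
Median ≈ 18 + ((40 − 36) / 29) × 6 = 18.8276

18.83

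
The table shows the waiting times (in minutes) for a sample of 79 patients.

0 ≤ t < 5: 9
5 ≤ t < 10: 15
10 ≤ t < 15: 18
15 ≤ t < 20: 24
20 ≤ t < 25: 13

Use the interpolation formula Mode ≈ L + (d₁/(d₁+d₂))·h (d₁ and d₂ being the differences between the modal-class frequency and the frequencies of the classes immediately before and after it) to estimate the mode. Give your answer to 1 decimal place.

Modal class: 15 ≤ t < 20 (highest frequency 24).
d₁ = 24 − 18 = 6, d₂ = 24 − 13 = 11
Mode ≈ 15 + (6/(6+11)) × 5 = 15 + 1.7647 = 16.7647

16.8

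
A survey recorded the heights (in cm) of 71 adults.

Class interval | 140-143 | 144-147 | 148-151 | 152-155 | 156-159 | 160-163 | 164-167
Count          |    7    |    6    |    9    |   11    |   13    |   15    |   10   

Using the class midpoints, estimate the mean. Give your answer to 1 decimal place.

Midpoints: 141.5, 145.5, 149.5, 153.5, 157.5, 161.5, 165.5
Σfm = 7×141.5 + 6×145.5 + 9×149.5 + 11×153.5 + 13×157.5 + 15×161.5 + 10×165.5 = 11022.5
n = Σf = 71
Mean = 11022.5 / 71 = 155.2465

155.2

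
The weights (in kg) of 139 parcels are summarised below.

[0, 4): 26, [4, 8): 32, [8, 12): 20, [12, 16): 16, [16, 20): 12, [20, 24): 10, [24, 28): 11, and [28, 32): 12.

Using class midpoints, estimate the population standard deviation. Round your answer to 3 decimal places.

Midpoints: 2, 6, 10, 14, 18, 22, 26, 30
n = 139, Σfm = 1750, mean = 12.5899
Σfm² = 33356
Σf(m − x̄)² = Σfm² − (Σfm)²/n = 33356 − 1750²/139 = 11323.6259
Population variance = 11323.6259 / 139 = 81.4649
Standard deviation = √81.4649 = 9.0258

9.026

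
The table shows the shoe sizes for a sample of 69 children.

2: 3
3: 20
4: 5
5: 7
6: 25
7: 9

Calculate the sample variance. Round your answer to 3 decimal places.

2.518

Values: 2, 3, 4, 5, 6, 7
n = 69, Σfx = 334, mean = 4.8406
Σfx² = 1788
Σf(x − x̄)² = Σfx² − (Σfx)²/n = 1788 − 334²/69 = 171.2464
Sample variance = 171.2464 / 68 = 2.5183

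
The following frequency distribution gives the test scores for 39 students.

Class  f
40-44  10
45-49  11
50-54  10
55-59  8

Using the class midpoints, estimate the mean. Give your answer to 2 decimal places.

Midpoints: 42, 47, 52, 57
Σfm = 10×42 + 11×47 + 10×52 + 8×57 = 1913
n = Σf = 39
Mean = 1913 / 39 = 49.0513

49.05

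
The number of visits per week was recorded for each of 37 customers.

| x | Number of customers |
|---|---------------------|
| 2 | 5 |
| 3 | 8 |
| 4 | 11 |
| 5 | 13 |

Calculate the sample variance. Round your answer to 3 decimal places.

1.120

Values: 2, 3, 4, 5
n = 37, Σfx = 143, mean = 3.8649
Σfx² = 593
Σf(x − x̄)² = Σfx² − (Σfx)²/n = 593 − 143²/37 = 40.3243
Sample variance = 40.3243 / 36 = 1.1201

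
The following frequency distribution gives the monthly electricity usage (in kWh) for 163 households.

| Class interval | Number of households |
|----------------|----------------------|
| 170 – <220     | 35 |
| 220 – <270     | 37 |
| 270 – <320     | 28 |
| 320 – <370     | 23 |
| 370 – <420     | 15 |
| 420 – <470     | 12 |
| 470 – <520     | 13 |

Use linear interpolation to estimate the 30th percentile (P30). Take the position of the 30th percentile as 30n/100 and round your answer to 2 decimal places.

238.78

Cumulative frequencies: 35, 72, 100, 123, 138, 150, 163
n = 163; position = 30n/100 = 48.9.
This falls in the class 220 – <270: L = 220, F = 35, f = 37, h = 50.
30th percentile ≈ 220 + ((48.9 − 35) / 37) × 50 = 238.7838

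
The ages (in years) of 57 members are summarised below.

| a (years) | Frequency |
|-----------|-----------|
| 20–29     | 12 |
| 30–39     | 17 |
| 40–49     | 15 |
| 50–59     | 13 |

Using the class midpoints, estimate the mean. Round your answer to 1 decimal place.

39.6

Midpoints: 24.5, 34.5, 44.5, 54.5
Σfm = 12×24.5 + 17×34.5 + 15×44.5 + 13×54.5 = 2256.5
n = Σf = 57
Mean = 2256.5 / 57 = 39.5877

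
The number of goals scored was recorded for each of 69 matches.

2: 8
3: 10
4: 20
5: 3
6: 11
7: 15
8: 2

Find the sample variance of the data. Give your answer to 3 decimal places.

3.188

Values: 2, 3, 4, 5, 6, 7, 8
n = 69, Σfx = 328, mean = 4.7536
Σfx² = 1776
Σf(x − x̄)² = Σfx² − (Σfx)²/n = 1776 − 328²/69 = 216.8116
Sample variance = 216.8116 / 68 = 3.1884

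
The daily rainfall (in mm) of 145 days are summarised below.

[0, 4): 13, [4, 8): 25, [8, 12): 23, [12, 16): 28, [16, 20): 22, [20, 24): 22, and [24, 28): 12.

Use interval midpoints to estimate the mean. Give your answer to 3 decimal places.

Midpoints: 2, 6, 10, 14, 18, 22, 26
Σfm = 13×2 + 25×6 + 23×10 + 28×14 + 22×18 + 22×22 + 12×26 = 1990
n = Σf = 145
Mean = 1990 / 145 = 13.7241

13.724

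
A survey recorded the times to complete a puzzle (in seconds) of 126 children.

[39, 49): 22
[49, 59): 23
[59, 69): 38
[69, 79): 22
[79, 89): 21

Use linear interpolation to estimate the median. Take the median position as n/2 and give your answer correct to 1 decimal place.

Cumulative frequencies: 22, 45, 83, 105, 126
n = 126; position = n/2 = 63.
This falls in the class [59, 69): L = 59, F = 45, f = 38, h = 10.
Median ≈ 59 + ((63 − 45) / 38) × 10 = 63.7368

63.7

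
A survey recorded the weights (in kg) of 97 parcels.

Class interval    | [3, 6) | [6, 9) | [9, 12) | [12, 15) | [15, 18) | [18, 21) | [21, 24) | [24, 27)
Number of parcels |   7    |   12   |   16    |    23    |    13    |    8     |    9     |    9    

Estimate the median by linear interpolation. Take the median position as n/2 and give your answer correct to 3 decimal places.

Cumulative frequencies: 7, 19, 35, 58, 71, 79, 88, 97
n = 97; position = n/2 = 48.5.
This falls in the class [12, 15): L = 12, F = 35, f = 23, h = 3.
Median ≈ 12 + ((48.5 − 35) / 23) × 3 = 13.7609

13.761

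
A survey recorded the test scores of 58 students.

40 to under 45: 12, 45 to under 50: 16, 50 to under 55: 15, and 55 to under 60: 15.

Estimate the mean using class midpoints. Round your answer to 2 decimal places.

Midpoints: 42.5, 47.5, 52.5, 57.5
Σfm = 12×42.5 + 16×47.5 + 15×52.5 + 15×57.5 = 2920
n = Σf = 58
Mean = 2920 / 58 = 50.3448

50.34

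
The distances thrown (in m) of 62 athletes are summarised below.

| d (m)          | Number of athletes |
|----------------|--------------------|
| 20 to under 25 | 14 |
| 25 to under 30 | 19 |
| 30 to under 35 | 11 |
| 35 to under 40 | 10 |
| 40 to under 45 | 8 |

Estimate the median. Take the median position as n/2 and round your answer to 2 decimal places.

Cumulative frequencies: 14, 33, 44, 54, 62
n = 62; position = n/2 = 31.
This falls in the class 25 to under 30: L = 25, F = 14, f = 19, h = 5.
Median ≈ 25 + ((31 − 14) / 19) × 5 = 29.4737

29.47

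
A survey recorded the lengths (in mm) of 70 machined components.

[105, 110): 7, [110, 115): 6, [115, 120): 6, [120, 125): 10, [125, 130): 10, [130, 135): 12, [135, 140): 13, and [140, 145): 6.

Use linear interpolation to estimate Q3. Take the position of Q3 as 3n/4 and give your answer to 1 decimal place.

Cumulative frequencies: 7, 13, 19, 29, 39, 51, 64, 70
n = 70; position = 3n/4 = 52.5.
This falls in the class [135, 140): L = 135, F = 51, f = 13, h = 5.
Upper quartile ≈ 135 + ((52.5 − 51) / 13) × 5 = 135.5769

135.6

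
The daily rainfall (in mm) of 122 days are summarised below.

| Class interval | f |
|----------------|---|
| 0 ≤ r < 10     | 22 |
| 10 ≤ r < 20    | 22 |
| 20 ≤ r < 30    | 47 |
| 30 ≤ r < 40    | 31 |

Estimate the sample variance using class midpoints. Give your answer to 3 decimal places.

Midpoints: 5, 15, 25, 35
n = 122, Σfm = 2700, mean = 22.1311
Σfm² = 72850
Σf(m − x̄)² = Σfm² − (Σfm)²/n = 72850 − 2700²/122 = 13095.9016
Sample variance = 13095.9016 / 121 = 108.2306

108.231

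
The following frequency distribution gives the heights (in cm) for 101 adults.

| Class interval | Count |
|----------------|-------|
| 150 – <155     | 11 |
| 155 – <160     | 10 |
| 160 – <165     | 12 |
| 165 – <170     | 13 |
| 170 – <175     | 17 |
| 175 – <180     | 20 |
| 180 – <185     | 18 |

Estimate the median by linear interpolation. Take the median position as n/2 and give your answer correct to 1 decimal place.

171.3

Cumulative frequencies: 11, 21, 33, 46, 63, 83, 101
n = 101; position = n/2 = 50.5.
This falls in the class 170 – <175: L = 170, F = 46, f = 17, h = 5.
Median ≈ 170 + ((50.5 − 46) / 17) × 5 = 171.3235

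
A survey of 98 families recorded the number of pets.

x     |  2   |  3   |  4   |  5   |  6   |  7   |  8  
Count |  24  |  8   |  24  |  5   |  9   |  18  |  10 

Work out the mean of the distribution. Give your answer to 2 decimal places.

4.62

Values: 2, 3, 4, 5, 6, 7, 8
Σfx = 24×2 + 8×3 + 24×4 + 5×5 + 9×6 + 18×7 + 10×8 = 453
n = Σf = 98
Mean = 453 / 98 = 4.6224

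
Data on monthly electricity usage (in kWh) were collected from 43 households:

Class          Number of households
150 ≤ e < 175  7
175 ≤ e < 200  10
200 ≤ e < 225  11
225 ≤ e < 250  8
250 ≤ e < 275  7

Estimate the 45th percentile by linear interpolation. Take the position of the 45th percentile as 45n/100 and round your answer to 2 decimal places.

205.34

Cumulative frequencies: 7, 17, 28, 36, 43
n = 43; position = 45n/100 = 19.35.
This falls in the class 200 ≤ e < 225: L = 200, F = 17, f = 11, h = 25.
45th percentile ≈ 200 + ((19.35 − 17) / 11) × 25 = 205.3409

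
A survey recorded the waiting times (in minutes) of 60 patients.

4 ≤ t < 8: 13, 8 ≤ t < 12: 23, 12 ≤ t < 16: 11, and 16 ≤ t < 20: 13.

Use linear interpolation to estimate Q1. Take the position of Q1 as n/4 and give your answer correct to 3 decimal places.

Cumulative frequencies: 13, 36, 47, 60
n = 60; position = n/4 = 15.
This falls in the class 8 ≤ t < 12: L = 8, F = 13, f = 23, h = 4.
Lower quartile ≈ 8 + ((15 − 13) / 23) × 4 = 8.3478

8.348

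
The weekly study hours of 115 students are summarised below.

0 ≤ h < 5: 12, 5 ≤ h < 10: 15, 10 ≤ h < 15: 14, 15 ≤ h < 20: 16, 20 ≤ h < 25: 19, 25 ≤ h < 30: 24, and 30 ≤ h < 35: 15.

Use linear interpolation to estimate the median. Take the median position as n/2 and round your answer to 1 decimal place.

Cumulative frequencies: 12, 27, 41, 57, 76, 100, 115
n = 115; position = n/2 = 57.5.
This falls in the class 20 ≤ h < 25: L = 20, F = 57, f = 19, h = 5.
Median ≈ 20 + ((57.5 − 57) / 19) × 5 = 20.1316

20.1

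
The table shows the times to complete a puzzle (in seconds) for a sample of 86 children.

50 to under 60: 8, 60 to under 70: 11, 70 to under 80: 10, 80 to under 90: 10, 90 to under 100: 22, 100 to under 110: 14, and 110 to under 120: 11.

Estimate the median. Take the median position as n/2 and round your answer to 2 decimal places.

91.82

Cumulative frequencies: 8, 19, 29, 39, 61, 75, 86
n = 86; position = n/2 = 43.
This falls in the class 90 to under 100: L = 90, F = 39, f = 22, h = 10.
Median ≈ 90 + ((43 − 39) / 22) × 10 = 91.8182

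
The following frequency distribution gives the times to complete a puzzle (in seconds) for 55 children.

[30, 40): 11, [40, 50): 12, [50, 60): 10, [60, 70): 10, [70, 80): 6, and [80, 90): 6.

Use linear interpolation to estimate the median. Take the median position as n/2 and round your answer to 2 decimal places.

54.50

Cumulative frequencies: 11, 23, 33, 43, 49, 55
n = 55; position = n/2 = 27.5.
This falls in the class [50, 60): L = 50, F = 23, f = 10, h = 10.
Median ≈ 50 + ((27.5 − 23) / 10) × 10 = 54.5000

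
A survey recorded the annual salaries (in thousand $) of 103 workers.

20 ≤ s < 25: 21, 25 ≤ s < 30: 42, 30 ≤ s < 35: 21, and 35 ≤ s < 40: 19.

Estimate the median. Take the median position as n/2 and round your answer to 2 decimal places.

28.63

Cumulative frequencies: 21, 63, 84, 103
n = 103; position = n/2 = 51.5.
This falls in the class 25 ≤ s < 30: L = 25, F = 21, f = 42, h = 5.
Median ≈ 25 + ((51.5 − 21) / 42) × 5 = 28.6310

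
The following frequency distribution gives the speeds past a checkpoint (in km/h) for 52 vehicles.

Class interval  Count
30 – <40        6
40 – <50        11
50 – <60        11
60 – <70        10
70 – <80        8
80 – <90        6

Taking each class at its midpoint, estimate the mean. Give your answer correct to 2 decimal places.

Midpoints: 35, 45, 55, 65, 75, 85
Σfm = 6×35 + 11×45 + 11×55 + 10×65 + 8×75 + 6×85 = 3070
n = Σf = 52
Mean = 3070 / 52 = 59.0385

59.04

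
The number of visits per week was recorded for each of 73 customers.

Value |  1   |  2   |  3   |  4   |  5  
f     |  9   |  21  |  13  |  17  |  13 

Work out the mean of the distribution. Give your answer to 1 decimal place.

Values: 1, 2, 3, 4, 5
Σfx = 9×1 + 21×2 + 13×3 + 17×4 + 13×5 = 223
n = Σf = 73
Mean = 223 / 73 = 3.0548

3.1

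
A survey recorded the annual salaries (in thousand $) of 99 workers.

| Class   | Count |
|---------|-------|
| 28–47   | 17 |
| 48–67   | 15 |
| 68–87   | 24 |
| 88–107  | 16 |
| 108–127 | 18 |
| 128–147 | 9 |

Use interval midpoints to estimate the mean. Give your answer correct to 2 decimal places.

83.56

Midpoints: 37.5, 57.5, 77.5, 97.5, 117.5, 137.5
Σfm = 17×37.5 + 15×57.5 + 24×77.5 + 16×97.5 + 18×117.5 + 9×137.5 = 8272.5
n = Σf = 99
Mean = 8272.5 / 99 = 83.5606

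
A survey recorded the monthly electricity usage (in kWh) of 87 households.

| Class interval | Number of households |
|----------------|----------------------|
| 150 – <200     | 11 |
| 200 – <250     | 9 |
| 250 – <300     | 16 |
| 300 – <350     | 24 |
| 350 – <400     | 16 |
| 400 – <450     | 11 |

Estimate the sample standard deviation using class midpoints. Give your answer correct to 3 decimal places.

76.503

Midpoints: 175, 225, 275, 325, 375, 425
n = 87, Σfm = 26825, mean = 308.3333
Σfm² = 8774375
Σf(m − x̄)² = Σfm² − (Σfm)²/n = 8774375 − 26825²/87 = 503333.3333
Sample variance = 503333.3333 / 86 = 5852.7132
Standard deviation = √5852.7132 = 76.5030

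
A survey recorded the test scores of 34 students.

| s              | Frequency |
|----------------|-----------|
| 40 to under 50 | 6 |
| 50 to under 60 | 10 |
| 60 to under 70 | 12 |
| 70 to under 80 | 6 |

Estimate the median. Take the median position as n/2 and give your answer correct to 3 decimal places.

Cumulative frequencies: 6, 16, 28, 34
n = 34; position = n/2 = 17.
This falls in the class 60 to under 70: L = 60, F = 16, f = 12, h = 10.
Median ≈ 60 + ((17 − 16) / 12) × 10 = 60.8333

60.833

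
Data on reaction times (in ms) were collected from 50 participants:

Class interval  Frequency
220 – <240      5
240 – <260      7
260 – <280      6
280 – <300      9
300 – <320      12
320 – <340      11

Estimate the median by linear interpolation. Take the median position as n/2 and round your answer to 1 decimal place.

Cumulative frequencies: 5, 12, 18, 27, 39, 50
n = 50; position = n/2 = 25.
This falls in the class 280 – <300: L = 280, F = 18, f = 9, h = 20.
Median ≈ 280 + ((25 − 18) / 9) × 20 = 295.5556

295.6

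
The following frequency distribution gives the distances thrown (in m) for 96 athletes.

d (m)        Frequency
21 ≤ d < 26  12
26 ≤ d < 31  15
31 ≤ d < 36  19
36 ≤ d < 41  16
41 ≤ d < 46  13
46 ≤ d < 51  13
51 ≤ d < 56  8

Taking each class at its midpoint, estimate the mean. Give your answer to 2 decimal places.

Midpoints: 23.5, 28.5, 33.5, 38.5, 43.5, 48.5, 53.5
Σfm = 12×23.5 + 15×28.5 + 19×33.5 + 16×38.5 + 13×43.5 + 13×48.5 + 8×53.5 = 3586
n = Σf = 96
Mean = 3586 / 96 = 37.3542

37.35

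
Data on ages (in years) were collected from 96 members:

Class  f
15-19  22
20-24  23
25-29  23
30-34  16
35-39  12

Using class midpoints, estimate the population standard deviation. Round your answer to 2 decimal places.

6.60

Midpoints: 17, 22, 27, 32, 37
n = 96, Σfm = 2457, mean = 25.5938
Σfm² = 67069
Σf(m − x̄)² = Σfm² − (Σfm)²/n = 67069 − 2457²/96 = 4185.1562
Population variance = 4185.1562 / 96 = 43.5954
Standard deviation = √43.5954 = 6.6027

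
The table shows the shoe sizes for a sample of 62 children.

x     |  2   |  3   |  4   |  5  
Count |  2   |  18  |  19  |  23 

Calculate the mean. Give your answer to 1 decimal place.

Values: 2, 3, 4, 5
Σfx = 2×2 + 18×3 + 19×4 + 23×5 = 249
n = Σf = 62
Mean = 249 / 62 = 4.0161

4.0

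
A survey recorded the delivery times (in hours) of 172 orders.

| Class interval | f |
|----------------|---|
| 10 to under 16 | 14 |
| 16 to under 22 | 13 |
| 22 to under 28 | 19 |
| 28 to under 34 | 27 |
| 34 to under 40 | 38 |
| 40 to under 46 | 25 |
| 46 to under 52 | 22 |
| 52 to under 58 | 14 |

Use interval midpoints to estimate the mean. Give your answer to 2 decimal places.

Midpoints: 13, 19, 25, 31, 37, 43, 49, 55
Σfm = 14×13 + 13×19 + 19×25 + 27×31 + 38×37 + 25×43 + 22×49 + 14×55 = 6070
n = Σf = 172
Mean = 6070 / 172 = 35.2907

35.29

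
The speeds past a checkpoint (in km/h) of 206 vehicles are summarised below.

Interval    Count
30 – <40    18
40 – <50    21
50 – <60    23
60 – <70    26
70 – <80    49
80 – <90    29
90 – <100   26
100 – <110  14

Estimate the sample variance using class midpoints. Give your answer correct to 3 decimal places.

Midpoints: 35, 45, 55, 65, 75, 85, 95, 105
n = 206, Σfm = 14610, mean = 70.9223
Σfm² = 1118150
Σf(m − x̄)² = Σfm² − (Σfm)²/n = 1118150 − 14610²/206 = 81974.7573
Sample variance = 81974.7573 / 205 = 399.8769

399.877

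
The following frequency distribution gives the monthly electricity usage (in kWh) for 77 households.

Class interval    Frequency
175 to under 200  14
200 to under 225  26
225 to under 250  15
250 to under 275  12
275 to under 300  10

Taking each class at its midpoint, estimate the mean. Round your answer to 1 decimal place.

230.4

Midpoints: 187.5, 212.5, 237.5, 262.5, 287.5
Σfm = 14×187.5 + 26×212.5 + 15×237.5 + 12×262.5 + 10×287.5 = 17737.5
n = Σf = 77
Mean = 17737.5 / 77 = 230.3571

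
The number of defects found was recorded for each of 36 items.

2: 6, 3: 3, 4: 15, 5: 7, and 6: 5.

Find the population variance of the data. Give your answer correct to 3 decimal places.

Values: 2, 3, 4, 5, 6
n = 36, Σfx = 146, mean = 4.0556
Σfx² = 646
Σf(x − x̄)² = Σfx² − (Σfx)²/n = 646 − 146²/36 = 53.8889
Population variance = 53.8889 / 36 = 1.4969

1.497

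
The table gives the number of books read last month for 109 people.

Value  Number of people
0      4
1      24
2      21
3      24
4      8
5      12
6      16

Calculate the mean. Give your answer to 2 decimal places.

Values: 0, 1, 2, 3, 4, 5, 6
Σfx = 4×0 + 24×1 + 21×2 + 24×3 + 8×4 + 12×5 + 16×6 = 326
n = Σf = 109
Mean = 326 / 109 = 2.9908

2.99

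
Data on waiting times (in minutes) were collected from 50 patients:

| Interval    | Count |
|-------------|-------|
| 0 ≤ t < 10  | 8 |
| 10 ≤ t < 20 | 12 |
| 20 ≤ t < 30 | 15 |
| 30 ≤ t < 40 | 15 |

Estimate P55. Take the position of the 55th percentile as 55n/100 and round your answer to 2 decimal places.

25.00

Cumulative frequencies: 8, 20, 35, 50
n = 50; position = 55n/100 = 27.5.
This falls in the class 20 ≤ t < 30: L = 20, F = 20, f = 15, h = 10.
55th percentile ≈ 20 + ((27.5 − 20) / 15) × 10 = 25.0000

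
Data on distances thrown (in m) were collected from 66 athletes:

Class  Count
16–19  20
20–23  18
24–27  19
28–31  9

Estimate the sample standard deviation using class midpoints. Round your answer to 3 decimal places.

Midpoints: 17.5, 21.5, 25.5, 29.5
n = 66, Σfm = 1487, mean = 22.5303
Σfm² = 34632.5
Σf(m − x̄)² = Σfm² − (Σfm)²/n = 34632.5 − 1487²/66 = 1129.9394
Sample variance = 1129.9394 / 65 = 17.3837
Standard deviation = √17.3837 = 4.1694

4.169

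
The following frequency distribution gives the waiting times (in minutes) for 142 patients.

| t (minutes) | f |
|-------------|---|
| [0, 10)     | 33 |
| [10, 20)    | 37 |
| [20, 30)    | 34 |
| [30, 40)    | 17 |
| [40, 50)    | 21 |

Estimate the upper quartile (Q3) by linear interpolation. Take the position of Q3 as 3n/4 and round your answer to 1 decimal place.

Cumulative frequencies: 33, 70, 104, 121, 142
n = 142; position = 3n/4 = 106.5.
This falls in the class [30, 40): L = 30, F = 104, f = 17, h = 10.
Upper quartile ≈ 30 + ((106.5 − 104) / 17) × 10 = 31.4706

31.5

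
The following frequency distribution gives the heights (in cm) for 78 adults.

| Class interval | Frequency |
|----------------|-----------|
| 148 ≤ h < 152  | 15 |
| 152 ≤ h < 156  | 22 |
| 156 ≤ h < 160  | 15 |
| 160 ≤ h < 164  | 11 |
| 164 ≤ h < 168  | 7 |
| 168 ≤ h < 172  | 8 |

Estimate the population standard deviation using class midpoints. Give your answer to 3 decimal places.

Midpoints: 150, 154, 158, 162, 166, 170
n = 78, Σfm = 12312, mean = 157.8462
Σfm² = 1946488
Σf(m − x̄)² = Σfm² − (Σfm)²/n = 1946488 − 12312²/78 = 3086.1538
Population variance = 3086.1538 / 78 = 39.5661
Standard deviation = √39.5661 = 6.2902

6.290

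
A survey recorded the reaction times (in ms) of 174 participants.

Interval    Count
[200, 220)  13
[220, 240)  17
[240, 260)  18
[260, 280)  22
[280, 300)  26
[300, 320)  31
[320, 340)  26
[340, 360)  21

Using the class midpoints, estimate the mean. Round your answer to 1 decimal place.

288.3

Midpoints: 210, 230, 250, 270, 290, 310, 330, 350
Σfm = 13×210 + 17×230 + 18×250 + 22×270 + 26×290 + 31×310 + 26×330 + 21×350 = 50160
n = Σf = 174
Mean = 50160 / 174 = 288.2759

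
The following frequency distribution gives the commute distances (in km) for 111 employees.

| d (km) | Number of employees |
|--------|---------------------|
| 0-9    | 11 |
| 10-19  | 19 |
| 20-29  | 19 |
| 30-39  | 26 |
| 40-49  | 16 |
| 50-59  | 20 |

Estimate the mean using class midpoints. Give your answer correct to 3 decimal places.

Midpoints: 4.5, 14.5, 24.5, 34.5, 44.5, 54.5
Σfm = 11×4.5 + 19×14.5 + 19×24.5 + 26×34.5 + 16×44.5 + 20×54.5 = 3489.5
n = Σf = 111
Mean = 3489.5 / 111 = 31.4369

31.437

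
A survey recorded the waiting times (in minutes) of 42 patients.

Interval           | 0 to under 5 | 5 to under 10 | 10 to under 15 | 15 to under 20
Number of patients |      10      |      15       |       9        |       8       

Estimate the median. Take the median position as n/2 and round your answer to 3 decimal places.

Cumulative frequencies: 10, 25, 34, 42
n = 42; position = n/2 = 21.
This falls in the class 5 to under 10: L = 5, F = 10, f = 15, h = 5.
Median ≈ 5 + ((21 − 10) / 15) × 5 = 8.6667

8.667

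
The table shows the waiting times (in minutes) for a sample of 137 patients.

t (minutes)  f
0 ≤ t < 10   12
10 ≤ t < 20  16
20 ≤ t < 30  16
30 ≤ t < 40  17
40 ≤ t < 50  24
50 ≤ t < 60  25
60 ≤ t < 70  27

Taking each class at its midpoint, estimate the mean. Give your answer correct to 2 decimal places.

Midpoints: 5, 15, 25, 35, 45, 55, 65
Σfm = 12×5 + 16×15 + 16×25 + 17×35 + 24×45 + 25×55 + 27×65 = 5505
n = Σf = 137
Mean = 5505 / 137 = 40.1825

40.18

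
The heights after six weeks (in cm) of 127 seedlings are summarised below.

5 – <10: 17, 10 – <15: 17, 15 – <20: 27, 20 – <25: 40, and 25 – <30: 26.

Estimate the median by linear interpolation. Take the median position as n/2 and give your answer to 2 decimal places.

Cumulative frequencies: 17, 34, 61, 101, 127
n = 127; position = n/2 = 63.5.
This falls in the class 20 – <25: L = 20, F = 61, f = 40, h = 5.
Median ≈ 20 + ((63.5 − 61) / 40) × 5 = 20.3125

20.31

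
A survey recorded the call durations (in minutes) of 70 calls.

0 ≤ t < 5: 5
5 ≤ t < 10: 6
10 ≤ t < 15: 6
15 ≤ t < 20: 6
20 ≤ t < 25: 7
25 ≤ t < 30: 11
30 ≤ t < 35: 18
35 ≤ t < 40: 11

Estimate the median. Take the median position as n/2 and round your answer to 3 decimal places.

27.273

Cumulative frequencies: 5, 11, 17, 23, 30, 41, 59, 70
n = 70; position = n/2 = 35.
This falls in the class 25 ≤ t < 30: L = 25, F = 30, f = 11, h = 5.
Median ≈ 25 + ((35 − 30) / 11) × 5 = 27.2727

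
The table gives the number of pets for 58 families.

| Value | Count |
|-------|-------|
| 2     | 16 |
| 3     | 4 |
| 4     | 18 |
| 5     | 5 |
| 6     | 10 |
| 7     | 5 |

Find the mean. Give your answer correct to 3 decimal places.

4.069

Values: 2, 3, 4, 5, 6, 7
Σfx = 16×2 + 4×3 + 18×4 + 5×5 + 10×6 + 5×7 = 236
n = Σf = 58
Mean = 236 / 58 = 4.0690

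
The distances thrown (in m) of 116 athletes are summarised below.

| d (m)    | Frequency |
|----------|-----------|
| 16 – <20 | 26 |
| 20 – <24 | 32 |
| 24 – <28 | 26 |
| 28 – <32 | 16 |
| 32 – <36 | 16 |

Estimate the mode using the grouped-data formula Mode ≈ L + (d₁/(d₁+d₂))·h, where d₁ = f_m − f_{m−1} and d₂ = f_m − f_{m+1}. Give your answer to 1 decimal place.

22.0

Modal class: 20 – <24 (highest frequency 32).
d₁ = 32 − 26 = 6, d₂ = 32 − 26 = 6
Mode ≈ 20 + (6/(6+6)) × 4 = 20 + 2.0000 = 22.0000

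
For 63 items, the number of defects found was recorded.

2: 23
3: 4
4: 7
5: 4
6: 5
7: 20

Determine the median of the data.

Cumulative frequencies: 23, 27, 34, 38, 43, 63
n = 63, so the median is the value in position (n+1)/2 = 32.
Position 32 falls at value 4.

4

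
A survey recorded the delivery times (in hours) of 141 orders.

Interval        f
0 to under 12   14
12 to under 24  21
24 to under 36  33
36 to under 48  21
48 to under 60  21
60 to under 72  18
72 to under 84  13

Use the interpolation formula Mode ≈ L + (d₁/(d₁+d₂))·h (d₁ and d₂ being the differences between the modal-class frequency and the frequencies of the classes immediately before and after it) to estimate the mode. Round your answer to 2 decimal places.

Modal class: 24 to under 36 (highest frequency 33).
d₁ = 33 − 21 = 12, d₂ = 33 − 21 = 12
Mode ≈ 24 + (12/(12+12)) × 12 = 24 + 6.0000 = 30.0000

30.00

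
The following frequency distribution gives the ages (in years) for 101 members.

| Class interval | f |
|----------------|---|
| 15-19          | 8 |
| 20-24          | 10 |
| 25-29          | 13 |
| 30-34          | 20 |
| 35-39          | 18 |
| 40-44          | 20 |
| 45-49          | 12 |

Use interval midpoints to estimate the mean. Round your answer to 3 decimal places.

33.832

Midpoints: 17, 22, 27, 32, 37, 42, 47
Σfm = 8×17 + 10×22 + 13×27 + 20×32 + 18×37 + 20×42 + 12×47 = 3417
n = Σf = 101
Mean = 3417 / 101 = 33.8317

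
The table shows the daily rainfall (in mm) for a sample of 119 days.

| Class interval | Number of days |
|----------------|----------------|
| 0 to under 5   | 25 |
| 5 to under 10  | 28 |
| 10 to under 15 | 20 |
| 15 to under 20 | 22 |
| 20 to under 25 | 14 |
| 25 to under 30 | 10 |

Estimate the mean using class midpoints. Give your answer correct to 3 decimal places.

Midpoints: 2.5, 7.5, 12.5, 17.5, 22.5, 27.5
Σfm = 25×2.5 + 28×7.5 + 20×12.5 + 22×17.5 + 14×22.5 + 10×27.5 = 1497.5
n = Σf = 119
Mean = 1497.5 / 119 = 12.5840

12.584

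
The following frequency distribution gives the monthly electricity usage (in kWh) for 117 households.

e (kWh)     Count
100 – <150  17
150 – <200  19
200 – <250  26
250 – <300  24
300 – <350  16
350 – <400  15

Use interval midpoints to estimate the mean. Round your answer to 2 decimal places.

Midpoints: 125, 175, 225, 275, 325, 375
Σfm = 17×125 + 19×175 + 26×225 + 24×275 + 16×325 + 15×375 = 28725
n = Σf = 117
Mean = 28725 / 117 = 245.5128

245.51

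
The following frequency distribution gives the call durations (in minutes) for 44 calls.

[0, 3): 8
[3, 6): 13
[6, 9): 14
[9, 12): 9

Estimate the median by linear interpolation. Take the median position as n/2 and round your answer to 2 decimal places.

Cumulative frequencies: 8, 21, 35, 44
n = 44; position = n/2 = 22.
This falls in the class [6, 9): L = 6, F = 21, f = 14, h = 3.
Median ≈ 6 + ((22 − 21) / 14) × 3 = 6.2143

6.21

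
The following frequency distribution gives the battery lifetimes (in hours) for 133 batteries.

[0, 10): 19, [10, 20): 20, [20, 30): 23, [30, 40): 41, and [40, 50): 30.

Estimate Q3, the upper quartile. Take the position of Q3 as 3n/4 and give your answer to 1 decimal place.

Cumulative frequencies: 19, 39, 62, 103, 133
n = 133; position = 3n/4 = 99.75.
This falls in the class [30, 40): L = 30, F = 62, f = 41, h = 10.
Upper quartile ≈ 30 + ((99.75 − 62) / 41) × 10 = 39.2073

39.2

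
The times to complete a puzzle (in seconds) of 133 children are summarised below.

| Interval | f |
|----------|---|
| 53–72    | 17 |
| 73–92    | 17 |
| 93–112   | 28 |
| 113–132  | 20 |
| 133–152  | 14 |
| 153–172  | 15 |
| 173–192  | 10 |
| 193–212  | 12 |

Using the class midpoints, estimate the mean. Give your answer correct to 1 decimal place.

Midpoints: 62.5, 82.5, 102.5, 122.5, 142.5, 162.5, 182.5, 202.5
Σfm = 17×62.5 + 17×82.5 + 28×102.5 + 20×122.5 + 14×142.5 + 15×162.5 + 10×182.5 + 12×202.5 = 16472.5
n = Σf = 133
Mean = 16472.5 / 133 = 123.8534

123.9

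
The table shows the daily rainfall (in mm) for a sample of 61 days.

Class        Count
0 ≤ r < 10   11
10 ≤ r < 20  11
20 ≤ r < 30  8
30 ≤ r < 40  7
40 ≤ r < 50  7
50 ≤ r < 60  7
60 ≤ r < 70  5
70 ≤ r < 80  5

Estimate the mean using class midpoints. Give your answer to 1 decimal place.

33.9

Midpoints: 5, 15, 25, 35, 45, 55, 65, 75
Σfm = 11×5 + 11×15 + 8×25 + 7×35 + 7×45 + 7×55 + 5×65 + 5×75 = 2065
n = Σf = 61
Mean = 2065 / 61 = 33.8525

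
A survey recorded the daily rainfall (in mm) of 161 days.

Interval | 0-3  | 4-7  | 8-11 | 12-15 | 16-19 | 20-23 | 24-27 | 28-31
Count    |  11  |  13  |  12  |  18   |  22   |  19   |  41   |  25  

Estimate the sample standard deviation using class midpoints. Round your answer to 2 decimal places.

8.67

Midpoints: 1.5, 5.5, 9.5, 13.5, 17.5, 21.5, 25.5, 29.5
n = 161, Σfm = 3021.5, mean = 18.7671
Σfm² = 68718.25
Σf(m − x̄)² = Σfm² − (Σfm)²/n = 68718.25 − 3021.5²/161 = 12013.5155
Sample variance = 12013.5155 / 160 = 75.0845
Standard deviation = √75.0845 = 8.6651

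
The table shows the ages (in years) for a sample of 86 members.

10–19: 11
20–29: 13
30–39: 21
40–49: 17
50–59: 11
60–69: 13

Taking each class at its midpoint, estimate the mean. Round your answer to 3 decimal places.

Midpoints: 14.5, 24.5, 34.5, 44.5, 54.5, 64.5
Σfm = 11×14.5 + 13×24.5 + 21×34.5 + 17×44.5 + 11×54.5 + 13×64.5 = 3397
n = Σf = 86
Mean = 3397 / 86 = 39.5000

39.500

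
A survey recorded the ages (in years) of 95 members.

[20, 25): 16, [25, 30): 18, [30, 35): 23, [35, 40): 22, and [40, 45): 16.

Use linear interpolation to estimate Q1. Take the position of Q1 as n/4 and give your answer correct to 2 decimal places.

Cumulative frequencies: 16, 34, 57, 79, 95
n = 95; position = n/4 = 23.75.
This falls in the class [25, 30): L = 25, F = 16, f = 18, h = 5.
Lower quartile ≈ 25 + ((23.75 − 16) / 18) × 5 = 27.1528

27.15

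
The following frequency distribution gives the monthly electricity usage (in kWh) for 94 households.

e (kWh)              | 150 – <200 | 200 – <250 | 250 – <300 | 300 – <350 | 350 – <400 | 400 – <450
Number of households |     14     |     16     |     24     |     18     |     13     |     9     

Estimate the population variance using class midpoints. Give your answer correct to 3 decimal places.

5724.593

Midpoints: 175, 225, 275, 325, 375, 425
n = 94, Σfm = 27200, mean = 289.3617
Σfm² = 8408750
Σf(m − x̄)² = Σfm² − (Σfm)²/n = 8408750 − 27200²/94 = 538111.7021
Population variance = 538111.7021 / 94 = 5724.5926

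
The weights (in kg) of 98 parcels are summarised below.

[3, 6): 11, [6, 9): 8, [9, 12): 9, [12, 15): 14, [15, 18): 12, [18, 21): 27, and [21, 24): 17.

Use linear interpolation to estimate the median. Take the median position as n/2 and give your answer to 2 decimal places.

Cumulative frequencies: 11, 19, 28, 42, 54, 81, 98
n = 98; position = n/2 = 49.
This falls in the class [15, 18): L = 15, F = 42, f = 12, h = 3.
Median ≈ 15 + ((49 − 42) / 12) × 3 = 16.7500

16.75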